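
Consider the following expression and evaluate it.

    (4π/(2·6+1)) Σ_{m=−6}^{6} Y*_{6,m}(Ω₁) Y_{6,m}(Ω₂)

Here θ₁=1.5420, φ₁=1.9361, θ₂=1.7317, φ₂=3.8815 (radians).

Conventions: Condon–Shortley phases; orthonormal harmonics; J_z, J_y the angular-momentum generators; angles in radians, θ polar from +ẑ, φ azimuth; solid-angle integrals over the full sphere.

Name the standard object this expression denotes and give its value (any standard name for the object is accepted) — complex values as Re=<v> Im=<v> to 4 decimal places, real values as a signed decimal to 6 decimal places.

This sum is the spherical-harmonic addition theorem: it equals the Legendre polynomial P_l(cos γ) of the angle γ between the two directions.
Expand P_6 via completeness: Σ_{m} conj(Y_{6,m}) at Ω₁ times Y_{6,m} at Ω₂ —
  [-6]  conj(Y_{6,-6})(Ω₁) = +0.280393-0.391907i ; Y_{6,-6}(Ω₂) = -0.120452+0.430291i ; Δ = +0.134860+0.167857i
  [-5]  conj(Y_{6,-5})(Ω₁) = -0.046519-0.012162i ; Y_{6,-5}(Ω₂) = -0.213130+0.133012i ; Δ = +0.011532-0.003595i
  [-4]  conj(Y_{6,-4})(Ω₁) = -0.038599-0.350825i ; Y_{6,-4}(Ω₂) = +0.239059+0.043986i ; Δ = +0.006204-0.085566i
  [-3]  conj(Y_{6,-3})(Ω₁) = -0.049825+0.025616i ; Y_{6,-3}(Ω₂) = +0.164840+0.217321i ; Δ = -0.013780-0.006605i
  [-2]  conj(Y_{6,-2})(Ω₁) = -0.238756-0.213928i ; Y_{6,-2}(Ω₂) = +0.016138-0.176887i ; Δ = -0.041694+0.038780i
  [-1]  conj(Y_{6,-1})(Ω₁) = -0.021073+0.055097i ; Y_{6,-1}(Ω₂) = +0.204573-0.186759i ; Δ = +0.005979+0.015207i
  [+0]  conj(Y_{6,0})(Ω₁) = -0.312326-0.000000i ; Y_{6,0}(Ω₂) = -0.159467+0.000000i ; Δ = +0.049806+0.000000i
  [+1]  conj(Y_{6,1})(Ω₁) = +0.021073+0.055097i ; Y_{6,1}(Ω₂) = -0.204573-0.186759i ; Δ = +0.005979-0.015207i
  [+2]  conj(Y_{6,2})(Ω₁) = -0.238756+0.213928i ; Y_{6,2}(Ω₂) = +0.016138+0.176887i ; Δ = -0.041694-0.038780i
  [+3]  conj(Y_{6,3})(Ω₁) = +0.049825+0.025616i ; Y_{6,3}(Ω₂) = -0.164840+0.217321i ; Δ = -0.013780+0.006605i
  [+4]  conj(Y_{6,4})(Ω₁) = -0.038599+0.350825i ; Y_{6,4}(Ω₂) = +0.239059-0.043986i ; Δ = +0.006204+0.085566i
  [+5]  conj(Y_{6,5})(Ω₁) = +0.046519-0.012162i ; Y_{6,5}(Ω₂) = +0.213130+0.133012i ; Δ = +0.011532+0.003595i
  [+6]  conj(Y_{6,6})(Ω₁) = +0.280393+0.391907i ; Y_{6,6}(Ω₂) = -0.120452-0.430291i ; Δ = +0.134860-0.167857i
Accumulated sum +0.256009+0.000000i; after 4π/(2l+1) scaling, +0.247469+0.000000i ⇒ P_6 = 0.247469

Legendre polynomial (addition theorem), +0.247469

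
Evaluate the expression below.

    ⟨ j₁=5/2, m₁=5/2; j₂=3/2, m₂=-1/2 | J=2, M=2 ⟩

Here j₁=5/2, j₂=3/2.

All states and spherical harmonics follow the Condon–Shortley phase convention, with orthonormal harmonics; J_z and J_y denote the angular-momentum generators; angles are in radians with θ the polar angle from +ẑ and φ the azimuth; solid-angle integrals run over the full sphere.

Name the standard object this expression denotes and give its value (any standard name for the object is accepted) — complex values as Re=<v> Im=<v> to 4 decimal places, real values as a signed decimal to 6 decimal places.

This is a Clebsch–Gordan (vector-coupling) coefficient.
√[5·2!3!1!/7! · 5!0!1!2!4!0!] = √(480/7)
  +(−1)^0/∏(0,2,0,1,3,0)! = 1/12  (running 1/12)
⟨..|..⟩ = √(480/7)·(1/12) = +0.690066

Clebsch–Gordan coefficient, +√(10/21) ≈ +0.690066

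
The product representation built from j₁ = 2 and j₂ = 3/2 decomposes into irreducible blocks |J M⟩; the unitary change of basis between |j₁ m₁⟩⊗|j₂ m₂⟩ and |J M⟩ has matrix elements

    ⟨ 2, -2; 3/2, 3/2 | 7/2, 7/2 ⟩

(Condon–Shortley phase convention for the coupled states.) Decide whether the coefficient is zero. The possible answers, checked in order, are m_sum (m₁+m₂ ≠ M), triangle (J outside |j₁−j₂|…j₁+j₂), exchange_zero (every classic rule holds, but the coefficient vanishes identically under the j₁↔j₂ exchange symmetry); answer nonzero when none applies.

m_sum

m-sum: m₁+m₂ = -2+3/2 = -1/2, M = 7/2  ✗ ⇒ coefficient is 0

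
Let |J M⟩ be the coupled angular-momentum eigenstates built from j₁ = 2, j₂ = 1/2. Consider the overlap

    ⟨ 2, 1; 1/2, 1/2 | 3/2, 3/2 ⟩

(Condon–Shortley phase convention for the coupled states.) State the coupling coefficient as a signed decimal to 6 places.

triangle: 1!*3!*0!/5! = 6/120
(j±m)!: 3!*1!*1!*0!*3!*0! = 36
prefactor² = (2J+1)*Δ*N² = 36/5
  k=1: −1/(1!*0!*0!*0!*3!*0!) = -1/6
Σ = -1/6  ⇒  CG² = 36/5*(-1/6)² = 1/5
CG = −√(1/5) = -0.447214

-0.447214  (= −√(1/5))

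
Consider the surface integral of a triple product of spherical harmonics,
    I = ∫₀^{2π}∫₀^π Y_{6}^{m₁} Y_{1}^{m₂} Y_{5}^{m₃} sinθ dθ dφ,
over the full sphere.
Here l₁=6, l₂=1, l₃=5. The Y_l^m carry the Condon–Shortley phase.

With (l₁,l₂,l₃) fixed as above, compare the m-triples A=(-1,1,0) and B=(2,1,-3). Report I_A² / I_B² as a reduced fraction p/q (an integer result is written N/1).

7/2

l's match ⇒ only the (l;m) 3-j factors differ between A and B.
A: triangle coeff Δ(6,1,5) = 1/858; Σ_t [2,2]: t=2:+1/28800 = 1/28800; (3j)²=7/286 [(6 1 5; -1 1 0)], sign=-1
B: triangle coeff Δ(6,1,5) = 1/858; Σ_t [2,2]: t=2:+1/161280 = 1/161280; (3j)²=1/143 [(6 1 5; 2 1 -3)], sign=+1
I_A²/I_B² = (7/286)/(1/143) = 7/2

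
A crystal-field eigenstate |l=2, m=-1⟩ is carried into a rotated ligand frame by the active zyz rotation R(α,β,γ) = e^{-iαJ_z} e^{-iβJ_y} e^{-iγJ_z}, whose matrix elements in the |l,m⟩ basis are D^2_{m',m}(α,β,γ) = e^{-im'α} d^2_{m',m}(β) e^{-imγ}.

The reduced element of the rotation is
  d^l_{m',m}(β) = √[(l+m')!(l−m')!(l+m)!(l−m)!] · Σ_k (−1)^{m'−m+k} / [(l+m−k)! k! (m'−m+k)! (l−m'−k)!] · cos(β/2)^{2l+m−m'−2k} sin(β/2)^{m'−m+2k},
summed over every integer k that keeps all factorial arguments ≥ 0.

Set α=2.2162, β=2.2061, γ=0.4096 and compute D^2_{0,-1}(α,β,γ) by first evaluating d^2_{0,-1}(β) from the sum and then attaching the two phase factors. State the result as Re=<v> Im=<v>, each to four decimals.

Re=0.5366 Im=0.2330

Split into d^2_{0,-1}(β=2.2061) × two z-phases.
c=cos(2.206100/2)=0.450876, s=sin(2.206100/2)=0.892587; N=√[2·2·1·6]=4.898979
k: max(0,(-1)−(0))=0 … min(2+(-1),2−(0))=1
  k=0: (−1)^1·4.8990/(2)·0.4509^3·0.8926^1 = -0.200400
  k=1: (−1)^2·4.8990/(2)·0.4509^1·0.8926^3 = +0.785387
d^2_{0,-1}(2.2061) = -0.200400 +0.785387 = +0.584988
Phases: e^{-i·(0)·2.2162}=+1.000000+0.000000i, e^{-i·(-1)·0.4096}=+0.917280+0.398242i ⇒ D=+0.536597+0.232967i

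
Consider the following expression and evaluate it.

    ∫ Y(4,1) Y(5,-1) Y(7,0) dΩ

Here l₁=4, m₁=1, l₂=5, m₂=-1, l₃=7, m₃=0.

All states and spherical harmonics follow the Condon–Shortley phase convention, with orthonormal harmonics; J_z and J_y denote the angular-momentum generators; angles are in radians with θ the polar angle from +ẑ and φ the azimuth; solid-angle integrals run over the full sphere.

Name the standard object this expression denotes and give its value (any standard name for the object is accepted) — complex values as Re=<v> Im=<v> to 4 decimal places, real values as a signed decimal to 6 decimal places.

This is a Gaunt coefficient — the integral of a triple product of spherical harmonics over the sphere.
Checks pass: Σm=0; 16 even; l₃=7∈[1,9].
(2·4+1)(2·5+1)(2·7+1) = 1485
Δ: 2! 6! 8! / 17! → 1/6126120
sum: t=0:+1/69120 t=1:−1/20736 t=2:+1/69120 = -1/51840
3j²(4 5 7; 0 0 0) = Δ·Π!·Σ² = 280/21879  (sign +1)
sum: t=0:+1/41472 t=1:−1/34560 t=2:+1/345600 = -1/518400
3j²(4 5 7; 1 -1 0) = Δ·Π!·Σ² = 7/36465  (sign +1)
combine: 4πI² = 1485·280/21879·7/36465 = 1960/537251
take √, sign +1: I = 0.01703862

Gaunt coefficient, +0.017039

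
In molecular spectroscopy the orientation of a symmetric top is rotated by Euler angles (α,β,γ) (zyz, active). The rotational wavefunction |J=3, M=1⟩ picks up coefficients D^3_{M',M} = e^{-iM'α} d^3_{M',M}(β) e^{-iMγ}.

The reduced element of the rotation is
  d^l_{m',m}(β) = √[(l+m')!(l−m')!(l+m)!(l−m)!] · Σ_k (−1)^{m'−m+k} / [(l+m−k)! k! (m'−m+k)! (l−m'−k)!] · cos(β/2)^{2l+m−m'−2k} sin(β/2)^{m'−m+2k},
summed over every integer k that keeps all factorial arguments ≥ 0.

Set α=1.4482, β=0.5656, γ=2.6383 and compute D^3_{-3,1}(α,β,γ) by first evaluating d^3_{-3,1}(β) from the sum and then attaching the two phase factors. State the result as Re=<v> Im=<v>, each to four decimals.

Re=-0.0029 Im=0.0215

Split into d^3_{-3,1}(β=0.5656) × two z-phases.
With c≡cos(β/2)=0.960278 and s≡sin(β/2)=0.279046, N=[1·720·24·2]^{1/2}=185.903201
The bounds max(0,m−m')=4 and min(l+m,l−m')=4 give 1 term
  k=4: (−1)^0·185.9032/(48)·0.9603^2·0.2790^4 = +0.021654
d^3_{-3,1}(0.5656) = +0.021654
D = (-0.359553-0.933125i)·(+0.021654)·(-0.875999-0.482313i) = -0.002925+0.021456i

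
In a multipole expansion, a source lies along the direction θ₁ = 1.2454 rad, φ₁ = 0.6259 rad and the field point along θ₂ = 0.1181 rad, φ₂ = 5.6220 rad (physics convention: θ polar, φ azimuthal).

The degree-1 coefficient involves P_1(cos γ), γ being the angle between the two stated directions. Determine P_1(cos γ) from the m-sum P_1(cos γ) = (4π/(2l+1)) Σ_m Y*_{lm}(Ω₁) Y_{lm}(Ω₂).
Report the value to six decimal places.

Addition theorem: P_1(cos γ) = (4π/3) Σ_m Y*_{lm}(Ω₁) Y_{lm}(Ω₂), m = −1…1:
  m=-1: (0.265308, 0.191779) × (0.032129, 0.024997) = (0.003730, 0.012794)  (running Σ = (0.003730, 0.012794))
  m=0: (0.156199, -0.000000) × (0.485199, 0.000000) = (0.075787, 0.000000)  (running Σ = (0.079518, 0.012794))
  m=1: (-0.265308, 0.191779) × (-0.032129, 0.024997) = (0.003730, -0.012794)  (running Σ = (0.083248, 0.000000))
Accumulated sum (0.083248, 0.000000); after 4π/(2l+1) scaling, (0.348709, 0.000000) ⇒ P_1 = 0.348709

0.348709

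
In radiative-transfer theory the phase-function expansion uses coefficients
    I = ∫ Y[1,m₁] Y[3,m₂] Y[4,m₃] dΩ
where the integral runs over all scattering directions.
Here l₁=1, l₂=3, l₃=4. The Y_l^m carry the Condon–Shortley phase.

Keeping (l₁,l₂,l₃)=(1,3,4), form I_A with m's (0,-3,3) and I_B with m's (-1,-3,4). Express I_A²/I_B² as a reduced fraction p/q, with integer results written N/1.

Same 1,3,4: normalisation and zero-m 3j drop out of the ratio.
A: Δ: 0! 2! 6! / 9! → 1/252; sum: t=0:+1/720 = 1/720; 3j²(1 3 4; 0 -3 3) = Δ·Π!·Σ² = 1/36  (sign -1)
B: Δ: 0! 2! 6! / 9! → 1/252; sum: t=0:+1/1440 = 1/1440; 3j²(1 3 4; -1 -3 4) = Δ·Π!·Σ² = 1/9  (sign +1)
I_A²/I_B² = (1/36)/(1/9) = 1/4

1/4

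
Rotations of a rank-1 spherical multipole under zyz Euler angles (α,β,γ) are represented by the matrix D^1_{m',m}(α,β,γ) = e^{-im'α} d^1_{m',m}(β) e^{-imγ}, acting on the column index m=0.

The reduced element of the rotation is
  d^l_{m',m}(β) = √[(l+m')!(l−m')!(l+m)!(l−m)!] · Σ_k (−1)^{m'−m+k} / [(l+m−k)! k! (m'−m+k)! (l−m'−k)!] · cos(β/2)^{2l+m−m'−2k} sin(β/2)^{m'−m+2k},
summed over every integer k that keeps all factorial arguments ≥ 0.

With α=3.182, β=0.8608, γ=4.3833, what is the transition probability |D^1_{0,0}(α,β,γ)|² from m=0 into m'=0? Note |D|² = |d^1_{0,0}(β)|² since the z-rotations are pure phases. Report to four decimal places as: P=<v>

P=0.4249

First d^1_{0,0}(β=0.8608), then the phase factors e^{-i(0)α} and e^{-i(0)γ}:
c=cos(0.860800/2)=0.908799, s=sin(0.860800/2)=0.417234; N=√[1·1·1·1]=1.000000
The bounds max(0,m−m')=0 and min(l+m,l−m')=1 give 2 terms
  k=0: (−1)^0·1.0000/(1)·0.9088^2·0.4172^0 = +0.825915
  k=1: (−1)^1·1.0000/(1)·0.9088^0·0.4172^2 = -0.174085
d^1_{0,0}(0.8608) = +0.825915 -0.174085 = +0.651831
|D^1_{0,0}|² = |d^1_{0,0}(β)|² = (+0.651831)² = 0.424884 (the z-rotation phases have unit modulus)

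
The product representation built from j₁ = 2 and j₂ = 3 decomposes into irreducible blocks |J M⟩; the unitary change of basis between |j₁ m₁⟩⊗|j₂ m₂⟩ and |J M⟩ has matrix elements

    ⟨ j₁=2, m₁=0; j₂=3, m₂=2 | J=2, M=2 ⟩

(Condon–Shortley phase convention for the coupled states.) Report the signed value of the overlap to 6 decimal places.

+√(5/14) ≈ +0.597614

triangle: 3!*1!*3!/8! = 36/40320
(j±m)!: 2!*2!*5!*1!*4!*0! = 11520
prefactor² = (2J+1)*Δ*N² = 360/7
  k=2: +1/(2!*1!*0!*3!*1!*0!) = 1/12
Σ = 1/12  ⇒  CG² = 360/7*(1/12)² = 5/14
CG = +√(5/14) = +0.597614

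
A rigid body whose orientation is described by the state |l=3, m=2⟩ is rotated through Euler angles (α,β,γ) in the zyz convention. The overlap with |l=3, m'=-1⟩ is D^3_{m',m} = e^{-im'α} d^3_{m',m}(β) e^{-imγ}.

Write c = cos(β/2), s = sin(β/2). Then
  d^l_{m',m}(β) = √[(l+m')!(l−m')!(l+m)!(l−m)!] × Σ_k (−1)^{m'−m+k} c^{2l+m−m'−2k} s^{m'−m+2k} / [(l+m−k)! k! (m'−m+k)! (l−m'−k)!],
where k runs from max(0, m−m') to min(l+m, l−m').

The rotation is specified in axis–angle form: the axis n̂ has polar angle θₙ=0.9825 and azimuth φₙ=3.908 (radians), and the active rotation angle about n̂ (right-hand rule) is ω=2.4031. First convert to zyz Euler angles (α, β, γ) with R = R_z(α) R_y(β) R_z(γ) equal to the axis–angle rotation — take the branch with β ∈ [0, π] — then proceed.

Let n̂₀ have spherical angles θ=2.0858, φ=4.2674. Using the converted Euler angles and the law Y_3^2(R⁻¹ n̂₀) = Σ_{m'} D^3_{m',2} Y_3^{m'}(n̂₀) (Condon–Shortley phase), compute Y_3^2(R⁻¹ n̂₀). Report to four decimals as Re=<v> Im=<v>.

Axis–angle → zyz. n̂ = (sinθₙcosφₙ, sinθₙsinφₙ, cosθₙ) = (-0.599297, -0.576957, +0.554945), ω = 2.4031.
R = I cosω + sinω [n̂]ₓ + (1−cosω) n̂n̂ᵀ gives
  R = [-0.114735, +0.227885, -0.966904; +0.975033, -0.160446, -0.153515; -0.190120, -0.960378, -0.203787]
β = atan2(√(R₁₃²+R₂₃²), R₃₃) = 1.776020; α = atan2(R₂₃, R₁₃) mod 2π = 3.299048; γ = atan2(R₃₂, −R₃₁) mod 2π = 4.907826
Need the full column D^3_{m',2} for m'=−3..3 at α=3.2990, β=1.7760, γ=4.9078.
cos(β/2)=0.630957, sin(β/2)=0.775818
d^3_{-3,2}: single k=5 term ⇒ +0.434384;  D = +0.432943+0.035360i
d^3_{-2,2}: k∈[4..5] ⇒ +0.721122 -0.218051 = +0.503070;  D = -0.501620+0.038178i
d^3_{-1,2}: k∈[3..4] ⇒ +0.741837 -0.560788 = +0.181049;  D = +0.176140-0.041878i
d^3_{0,2}: k∈[2..3] ⇒ +0.522491 -0.789949 = -0.267458;  D = +0.247285-0.101900i
d^3_{1,2}: k∈[1..2] ⇒ +0.245334 -0.741837 = -0.496503;  D = -0.423714+0.258808i
d^3_{2,2}: k∈[0..1] ⇒ +0.063096 -0.476967 = -0.413872;  D = +0.314999-0.268450i
d^3_{3,2}: single k=0 term ⇒ -0.190035;  D = -0.123519+0.144418i
Y_3^{m'}(θ=2.0858,φ=4.2674) and Σ D·Y over m':
  (+0.4329+0.0354i)·(+0.2674-0.0643i)  (-0.5016+0.0382i)·(+0.2400+0.2963i)  (+0.1761-0.0419i)·(-0.0258+0.0541i)  (+0.2473-0.1019i)·(+0.3285+0.0000i)  (-0.4237+0.2588i)·(+0.0258+0.0541i)  (+0.3150-0.2684i)·(+0.2400-0.2963i)  (-0.1235+0.1444i)·(-0.2674-0.0643i)
Y_3^2(R⁻¹ n̂) = +0.078759-0.385336i

Re=0.0788 Im=-0.3853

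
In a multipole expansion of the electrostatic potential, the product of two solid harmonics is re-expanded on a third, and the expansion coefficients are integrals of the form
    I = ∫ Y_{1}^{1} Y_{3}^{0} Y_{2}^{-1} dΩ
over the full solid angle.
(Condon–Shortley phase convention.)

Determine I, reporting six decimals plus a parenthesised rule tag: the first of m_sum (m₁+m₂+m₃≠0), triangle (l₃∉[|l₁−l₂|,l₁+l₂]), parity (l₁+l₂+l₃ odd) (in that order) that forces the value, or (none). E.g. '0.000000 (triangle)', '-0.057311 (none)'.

0.143048 (none)

Rules hold: Σm=0, L=6 even, 2≤2≤4.
N = 3·7·5 = 105
Δ = 2!·0!·4!/7! = 1/105
Racah Σ t=1..1: t=1:−1/4 = -1/4
⇒ 3j(1 3 2; 0 0 0)² = 3/35, sgn -1
Racah Σ t=0..0: t=0:+1/12 = 1/12
⇒ 3j(1 3 2; 1 0 -1)² = 1/35, sgn -1
4πI² = N·(3j₀)²·(3jₘ)² = 9/35
I = +1·√(0.257143/4π) = 0.14304817
No selection rule forces the value: the integral is nonzero (none).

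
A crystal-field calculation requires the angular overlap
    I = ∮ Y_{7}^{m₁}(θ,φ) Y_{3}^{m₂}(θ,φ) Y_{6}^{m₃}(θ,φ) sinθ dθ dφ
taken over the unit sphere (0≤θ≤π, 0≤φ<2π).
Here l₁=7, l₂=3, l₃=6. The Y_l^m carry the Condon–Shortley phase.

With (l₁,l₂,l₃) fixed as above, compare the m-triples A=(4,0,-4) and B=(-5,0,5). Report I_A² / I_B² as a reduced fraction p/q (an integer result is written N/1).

l's match ⇒ only the (l;m) 3-j factors differ between A and B.
A: triangle coeff Δ(7,3,6) = 1/2042040; Σ_t [1,3]: t=1:−1/967680 t=2:+1/1451520 t=3:−1/43545600 = -1/2721600; (3j)²=32/7735 [(7 3 6; 4 0 -4)], sign=-1
B: triangle coeff Δ(7,3,6) = 1/2042040; Σ_t [2,3]: t=2:+1/14515200 t=3:−1/4354560 = -1/6220800; (3j)²=77/4420 [(7 3 6; -5 0 5)], sign=+1
I_A²/I_B² = (32/7735)/(77/4420) = 128/539

128/539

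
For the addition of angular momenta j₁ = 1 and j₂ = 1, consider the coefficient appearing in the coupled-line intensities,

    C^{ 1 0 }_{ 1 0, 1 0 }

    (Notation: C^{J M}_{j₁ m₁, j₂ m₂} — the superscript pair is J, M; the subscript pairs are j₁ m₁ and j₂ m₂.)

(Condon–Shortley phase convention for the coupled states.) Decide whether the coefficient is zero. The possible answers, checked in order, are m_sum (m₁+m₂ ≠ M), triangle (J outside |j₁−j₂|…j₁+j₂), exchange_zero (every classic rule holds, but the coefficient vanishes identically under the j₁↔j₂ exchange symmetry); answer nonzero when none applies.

exchange_zero

m-sum: m₁+m₂ = 0+0 = 0, M = 0  ✓
triangle: |j₁−j₂| = 0 ≤ J = 1 ≤ j₁+j₂ = 2  ✓
exchange: j₁=j₂ and m₁=m₂, and (−1)^(j₁+j₂−J) = (−1)^1 = −1 forces ⟨j₁m₁;j₂m₂|JM⟩ = −⟨j₂m₂;j₁m₁|JM⟩ = −⟨j₁m₁;j₂m₂|JM⟩ ⇒ the coefficient vanishes identically
Racah sum check: Σ_k collapses to 0 ⇒ CG = 0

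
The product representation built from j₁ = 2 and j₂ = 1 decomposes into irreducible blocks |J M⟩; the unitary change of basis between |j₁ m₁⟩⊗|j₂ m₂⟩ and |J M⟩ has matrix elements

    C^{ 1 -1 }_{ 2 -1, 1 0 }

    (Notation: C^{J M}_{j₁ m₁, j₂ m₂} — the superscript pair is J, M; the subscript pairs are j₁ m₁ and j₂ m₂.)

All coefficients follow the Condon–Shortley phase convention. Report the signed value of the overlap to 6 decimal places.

-0.547723

j₁+j₂−J=2  J+j₁−j₂=2  J−j₁+j₂=0  j₁+j₂+J+1=5
(j₁±m₁, j₂±m₂, J±M) = (1,3,1,1,0,2)
P² = 6/5
sum k=1..1:
  [1] −1/2 = -1/2
S = -1/2
C² = P²·S² = 3/10 ; C = -0.547723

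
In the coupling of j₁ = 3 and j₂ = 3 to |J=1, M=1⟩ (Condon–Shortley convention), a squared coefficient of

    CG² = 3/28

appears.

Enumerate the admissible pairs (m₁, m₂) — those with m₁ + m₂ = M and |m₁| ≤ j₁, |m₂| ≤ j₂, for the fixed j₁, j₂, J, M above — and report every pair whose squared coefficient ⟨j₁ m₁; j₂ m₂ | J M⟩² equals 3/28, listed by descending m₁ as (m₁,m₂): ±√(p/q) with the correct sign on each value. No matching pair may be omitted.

Admissible pairs with m₁+m₂ = M = 1: (-2,3), (-1,2), (0,1), (1,0), (2,-1), (3,-2)
  (m₁,m₂)=(3,-2): CG² = 3/28, CG = +√(3/28)   ← matches the target
  (m₁,m₂)=(2,-1): CG² = 5/28, CG = −√(5/28)
  (m₁,m₂)=(1,0): CG² = 3/14, CG = +√(3/14)
  (m₁,m₂)=(0,1): CG² = 3/14, CG = −√(3/14)
  (m₁,m₂)=(-1,2): CG² = 5/28, CG = +√(5/28)
  (m₁,m₂)=(-2,3): CG² = 3/28, CG = −√(3/28)   ← matches the target
Pairs with CG² = 3/28: (3,-2): +√(3/28); (-2,3): −√(3/28)

(3,-2): +√(3/28); (-2,3): −√(3/28)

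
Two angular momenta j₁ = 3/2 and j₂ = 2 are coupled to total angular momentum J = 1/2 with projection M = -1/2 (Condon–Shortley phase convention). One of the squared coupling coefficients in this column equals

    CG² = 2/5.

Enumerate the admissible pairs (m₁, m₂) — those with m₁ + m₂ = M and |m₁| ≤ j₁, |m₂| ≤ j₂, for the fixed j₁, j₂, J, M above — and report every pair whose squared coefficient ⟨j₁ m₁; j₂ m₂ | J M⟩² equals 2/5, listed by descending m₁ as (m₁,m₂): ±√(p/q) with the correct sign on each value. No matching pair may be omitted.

Admissible pairs with m₁+m₂ = M = -1/2: (-3/2,1), (-1/2,0), (1/2,-1), (3/2,-2)
  (m₁,m₂)=(3/2,-2): CG² = 2/5, CG = +√(2/5)   ← matches the target
  (m₁,m₂)=(1/2,-1): CG² = 3/10, CG = −√(3/10)
  (m₁,m₂)=(-1/2,0): CG² = 1/5, CG = +√(1/5)
  (m₁,m₂)=(-3/2,1): CG² = 1/10, CG = −√(1/10)
Pairs with CG² = 2/5: (3/2,-2): +√(2/5)

(3/2,-2): +√(2/5)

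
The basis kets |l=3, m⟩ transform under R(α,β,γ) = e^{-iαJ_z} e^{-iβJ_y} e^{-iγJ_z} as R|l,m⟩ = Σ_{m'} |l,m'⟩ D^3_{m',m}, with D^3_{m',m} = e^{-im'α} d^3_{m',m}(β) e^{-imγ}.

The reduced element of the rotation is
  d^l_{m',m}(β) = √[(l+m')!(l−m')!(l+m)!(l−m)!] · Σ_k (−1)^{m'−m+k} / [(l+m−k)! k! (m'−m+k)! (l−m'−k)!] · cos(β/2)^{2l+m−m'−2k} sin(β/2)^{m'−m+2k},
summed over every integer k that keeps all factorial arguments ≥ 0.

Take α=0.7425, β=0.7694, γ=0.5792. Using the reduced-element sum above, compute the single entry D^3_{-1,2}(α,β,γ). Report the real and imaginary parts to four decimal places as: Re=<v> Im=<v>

Split into d^3_{-1,2}(β=0.7694) × two z-phases.
With c≡cos(β/2)=0.926911 and s≡sin(β/2)=0.375281, N=[2·24·120·1]^{1/2}=75.894664
k∈{3,4} keeps every argument non-negative
  k=3: (−1)^0·75.8947/(12)·0.9269^3·0.3753^3 = +0.266204
  k=4: (−1)^1·75.8947/(24)·0.9269^1·0.3753^5 = -0.021818
d^3_{-1,2}(0.7694) = +0.266204 -0.021818 = +0.244385
Phases: e^{-i·(-1)·0.7425}=+0.736781+0.676132i, e^{-i·(2)·0.5792}=+0.400806-0.916163i ⇒ D=+0.223552-0.098735i

Re=0.2236 Im=-0.0987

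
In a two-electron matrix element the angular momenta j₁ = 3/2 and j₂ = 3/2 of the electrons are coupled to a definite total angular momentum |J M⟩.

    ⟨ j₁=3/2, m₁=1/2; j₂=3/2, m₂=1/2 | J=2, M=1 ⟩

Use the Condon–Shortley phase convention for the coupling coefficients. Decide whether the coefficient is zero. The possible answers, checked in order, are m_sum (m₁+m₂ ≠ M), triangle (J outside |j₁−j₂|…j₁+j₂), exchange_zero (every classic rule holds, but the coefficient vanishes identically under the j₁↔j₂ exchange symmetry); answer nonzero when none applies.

m-sum: m₁+m₂ = 1/2+1/2 = 1, M = 1  ✓
triangle: |j₁−j₂| = 0 ≤ J = 2 ≤ j₁+j₂ = 3  ✓
exchange: j₁=j₂ and m₁=m₂, and (−1)^(j₁+j₂−J) = (−1)^1 = −1 forces ⟨j₁m₁;j₂m₂|JM⟩ = −⟨j₂m₂;j₁m₁|JM⟩ = −⟨j₁m₁;j₂m₂|JM⟩ ⇒ the coefficient vanishes identically
Racah sum check: Σ_k collapses to 0 ⇒ CG = 0

exchange_zero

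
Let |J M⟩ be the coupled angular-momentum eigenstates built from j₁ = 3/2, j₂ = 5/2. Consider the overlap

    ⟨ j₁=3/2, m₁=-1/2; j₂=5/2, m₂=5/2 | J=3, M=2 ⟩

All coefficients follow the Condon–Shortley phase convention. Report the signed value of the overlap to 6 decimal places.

-0.645497

triangle: 1!×2!×4!/8! = 48/40320
(j±m)!: 1!×2!×5!×0!×5!×1! = 28800
prefactor² = (2J+1)×Δ×N² = 240
  k=1: −1/(1!×0!×1!×4!×1!×0!) = -1/24
Σ = -1/24  ⇒  CG² = 240×(-1/24)² = 5/12
CG = −√(5/12) = -0.645497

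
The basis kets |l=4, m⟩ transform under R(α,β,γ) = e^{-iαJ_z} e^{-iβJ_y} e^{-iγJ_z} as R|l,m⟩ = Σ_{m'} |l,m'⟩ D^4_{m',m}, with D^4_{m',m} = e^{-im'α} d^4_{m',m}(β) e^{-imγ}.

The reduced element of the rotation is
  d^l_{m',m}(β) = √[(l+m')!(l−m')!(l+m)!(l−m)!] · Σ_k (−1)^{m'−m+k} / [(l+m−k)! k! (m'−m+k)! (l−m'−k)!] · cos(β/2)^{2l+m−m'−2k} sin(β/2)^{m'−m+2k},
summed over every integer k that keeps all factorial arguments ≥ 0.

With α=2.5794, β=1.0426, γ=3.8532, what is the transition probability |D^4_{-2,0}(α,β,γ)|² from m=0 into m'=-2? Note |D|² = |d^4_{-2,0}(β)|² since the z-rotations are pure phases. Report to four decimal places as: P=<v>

First d^4_{-2,0}(β=1.0426), then the phase factors e^{-i(-2)α} and e^{-i(0)γ}:
Half-angle: c=0.867173, s=0.498008. N=√(2·720·24·24)=910.735966
Admissible k: 2..4 (factorial args all ≥0)
  k=2: (−1)^0·910.7360/(96)·0.8672^6·0.4980^2 = +1.000522
  k=3: (−1)^1·910.7360/(36)·0.8672^4·0.4980^4 = -0.879948
  k=4: (−1)^2·910.7360/(96)·0.8672^2·0.4980^6 = +0.108830
d^4_{-2,0}(1.0426) = +1.000522 -0.879948 +0.108830 = +0.229405
|D^4_{-2,0}|² = |d^4_{-2,0}(β)|² = (+0.229405)² = 0.052626 (the z-rotation phases have unit modulus)

P=0.0526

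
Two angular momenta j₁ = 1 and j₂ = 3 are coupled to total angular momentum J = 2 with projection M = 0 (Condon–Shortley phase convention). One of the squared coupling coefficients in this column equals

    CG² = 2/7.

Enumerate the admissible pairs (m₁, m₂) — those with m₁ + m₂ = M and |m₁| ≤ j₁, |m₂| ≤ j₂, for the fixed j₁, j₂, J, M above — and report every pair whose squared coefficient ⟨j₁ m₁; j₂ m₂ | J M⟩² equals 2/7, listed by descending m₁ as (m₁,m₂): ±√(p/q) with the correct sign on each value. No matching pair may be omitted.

(1,-1): +√(2/7); (-1,1): +√(2/7)

Admissible pairs with m₁+m₂ = M = 0: (-1,1), (0,0), (1,-1)
  (m₁,m₂)=(1,-1): CG² = 2/7, CG = +√(2/7)   ← matches the target
  (m₁,m₂)=(0,0): CG² = 3/7, CG = −√(3/7)
  (m₁,m₂)=(-1,1): CG² = 2/7, CG = +√(2/7)   ← matches the target
Pairs with CG² = 2/7: (1,-1): +√(2/7); (-1,1): +√(2/7)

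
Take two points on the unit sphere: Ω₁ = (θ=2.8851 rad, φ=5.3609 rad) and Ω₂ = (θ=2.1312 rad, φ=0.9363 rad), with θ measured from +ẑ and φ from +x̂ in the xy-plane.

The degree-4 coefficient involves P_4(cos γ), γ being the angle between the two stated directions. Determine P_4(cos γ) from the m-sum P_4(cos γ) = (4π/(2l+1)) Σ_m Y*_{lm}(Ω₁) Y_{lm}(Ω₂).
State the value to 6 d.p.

Summing Y*_{l m}(θ₁,φ₁)·Y_{l m}(θ₂,φ₂) over m ∈ [−4, 4]; prefactor 4π/(2·4+1) = 1.396263:
  term(m=-4) = (0.000170, -0.000381)   from Y*(Ω₁)=(-0.001565, 0.000954), Y(Ω₂)=(-0.187550, 0.129305)
  term(m=-3) = (0.006075, 0.005194)   from Y*(Ω₁)=(0.018396, 0.007235), Y(Ω₂)=(0.382153, 0.132048)
  term(m=-2) = (-0.023518, 0.015260)   from Y*(Ω₁)=(-0.032303, -0.115027), Y(Ω₂)=(-0.069748, -0.224044)
  term(m=-1) = (0.025468, 0.086039)   from Y*(Ω₁)=(-0.248887, 0.328408), Y(Ω₂)=(0.129079, -0.175374)
  term(m=+0) = (-0.167193, 0.000000)   from Y*(Ω₁)=(0.589293, -0.000000), Y(Ω₂)=(-0.283718, 0.000000)
  term(m=+1) = (0.025468, -0.086039)   from Y*(Ω₁)=(0.248887, 0.328408), Y(Ω₂)=(-0.129079, -0.175374)
  term(m=+2) = (-0.023518, -0.015260)   from Y*(Ω₁)=(-0.032303, 0.115027), Y(Ω₂)=(-0.069748, 0.224044)
  term(m=+3) = (0.006075, -0.005194)   from Y*(Ω₁)=(-0.018396, 0.007235), Y(Ω₂)=(-0.382153, 0.132048)
  term(m=+4) = (0.000170, 0.000381)   from Y*(Ω₁)=(-0.001565, -0.000954), Y(Ω₂)=(-0.187550, -0.129305)
Σ over m = (-0.150804, 0.000000); ×(4π/9) → (-0.210561, 0.000000). Real part: -0.210561

-0.210561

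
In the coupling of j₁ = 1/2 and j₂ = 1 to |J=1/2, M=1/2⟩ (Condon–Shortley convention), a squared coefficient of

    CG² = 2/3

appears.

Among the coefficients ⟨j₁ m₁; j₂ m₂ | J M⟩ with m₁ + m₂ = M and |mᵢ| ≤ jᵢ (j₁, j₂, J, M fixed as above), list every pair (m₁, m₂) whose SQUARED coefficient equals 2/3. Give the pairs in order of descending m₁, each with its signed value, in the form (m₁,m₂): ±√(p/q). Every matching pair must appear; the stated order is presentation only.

Admissible pairs with m₁+m₂ = M = 1/2: (-1/2,1), (1/2,0)
  (m₁,m₂)=(1/2,0): CG² = 1/3, CG = +√(1/3)
  (m₁,m₂)=(-1/2,1): CG² = 2/3, CG = −√(2/3)   ← matches the target
Pairs with CG² = 2/3: (-1/2,1): −√(2/3)

(-1/2,1): −√(2/3)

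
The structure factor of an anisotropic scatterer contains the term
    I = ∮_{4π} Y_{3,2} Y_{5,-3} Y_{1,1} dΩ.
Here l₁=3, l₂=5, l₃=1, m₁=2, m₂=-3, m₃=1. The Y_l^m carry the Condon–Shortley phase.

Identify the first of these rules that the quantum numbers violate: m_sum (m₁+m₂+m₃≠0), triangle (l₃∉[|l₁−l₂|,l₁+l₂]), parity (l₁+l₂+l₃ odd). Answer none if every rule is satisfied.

triangle

Σmᵢ = 0  ✓
l₃∈[|l₁−l₂|,l₁+l₂]=[2,8] required, l₃=1 fails  ✗
Σlᵢ = 9 ⇒ odd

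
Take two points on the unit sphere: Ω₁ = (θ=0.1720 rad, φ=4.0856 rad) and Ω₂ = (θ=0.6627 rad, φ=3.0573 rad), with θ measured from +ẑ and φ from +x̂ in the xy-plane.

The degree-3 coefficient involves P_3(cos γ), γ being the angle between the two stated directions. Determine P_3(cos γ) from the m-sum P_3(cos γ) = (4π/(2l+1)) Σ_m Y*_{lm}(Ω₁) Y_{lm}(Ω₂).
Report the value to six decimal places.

Addition theorem: P_3(cos γ) = (4π/7) Σ_m Y*_{lm}(Ω₁) Y_{lm}(Ω₂), m = −3…3:
  [-3]  conj(Y_{3,-3})(Ω₁) = +0.001992-0.000637i ; Y_{3,-3}(Ω₂) = -0.094077-0.024310i ; Δ = -0.000203+0.000012i
  [-2]  conj(Y_{3,-2})(Ω₁) = -0.009200+0.028024i ; Y_{3,-2}(Ω₂) = +0.300645+0.051170i ; Δ = -0.004200+0.007955i
  [-1]  conj(Y_{3,-1})(Ω₁) = -0.125024-0.172635i ; Y_{3,-1}(Ω₂) = -0.417529-0.035278i ; Δ = +0.046111+0.076491i
  [+0]  conj(Y_{3,0})(Ω₁) = +0.681488-0.000000i ; Y_{3,0}(Ω₂) = +0.031582+0.000000i ; Δ = +0.021523+0.000000i
  [+1]  conj(Y_{3,1})(Ω₁) = +0.125024-0.172635i ; Y_{3,1}(Ω₂) = +0.417529-0.035278i ; Δ = +0.046111-0.076491i
  [+2]  conj(Y_{3,2})(Ω₁) = -0.009200-0.028024i ; Y_{3,2}(Ω₂) = +0.300645-0.051170i ; Δ = -0.004200-0.007955i
  [+3]  conj(Y_{3,3})(Ω₁) = -0.001992-0.000637i ; Y_{3,3}(Ω₂) = +0.094077-0.024310i ; Δ = -0.000203-0.000012i
Accumulated sum +0.104938-0.000000i; after 4π/(2l+1) scaling, +0.188384-0.000000i ⇒ P_3 = 0.188384

0.188384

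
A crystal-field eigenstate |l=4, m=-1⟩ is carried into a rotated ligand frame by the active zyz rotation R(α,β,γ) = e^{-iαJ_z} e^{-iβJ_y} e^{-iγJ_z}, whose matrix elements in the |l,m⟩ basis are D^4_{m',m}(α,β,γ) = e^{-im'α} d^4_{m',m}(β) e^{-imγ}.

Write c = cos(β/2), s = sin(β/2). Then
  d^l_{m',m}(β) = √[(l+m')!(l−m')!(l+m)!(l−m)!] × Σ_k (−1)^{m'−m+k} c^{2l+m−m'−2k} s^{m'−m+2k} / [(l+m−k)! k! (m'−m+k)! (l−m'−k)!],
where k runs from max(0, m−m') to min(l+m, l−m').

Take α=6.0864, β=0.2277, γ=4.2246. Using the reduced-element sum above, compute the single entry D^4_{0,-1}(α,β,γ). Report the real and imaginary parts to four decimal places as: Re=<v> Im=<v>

Re=0.2099 Im=0.3956

D^4_{0,-1}(6.0864,0.2277,4.2246) = e^{-i·0·6.0864}·d^4_{0,-1}(0.2277)·e^{-i·-1·4.2246}. Compute d first:
Half-angle: c=0.993526, s=0.113604. N=√(24·24·6·120)=643.987578
The bounds max(0,m−m')=0 and min(l+m,l−m')=3 give 4 terms
  k=0: (−1)^1·643.9876/(144)·0.9935^7·0.1136^1 = -0.485472
  k=1: (−1)^2·643.9876/(24)·0.9935^5·0.1136^3 = +0.038084
  k=2: (−1)^3·643.9876/(24)·0.9935^3·0.1136^5 = -0.000498
  k=3: (−1)^4·643.9876/(144)·0.9935^1·0.1136^7 = +0.000001
d^4_{0,-1}(0.2277) = -0.485472 +0.038084 -0.000498 +0.000001 = -0.447885
Attach z-rotation phases: D = e^{-i(0)(6.0864)}·(-0.447885)·e^{-i(-1)(4.2246)} = +0.209912+0.395649i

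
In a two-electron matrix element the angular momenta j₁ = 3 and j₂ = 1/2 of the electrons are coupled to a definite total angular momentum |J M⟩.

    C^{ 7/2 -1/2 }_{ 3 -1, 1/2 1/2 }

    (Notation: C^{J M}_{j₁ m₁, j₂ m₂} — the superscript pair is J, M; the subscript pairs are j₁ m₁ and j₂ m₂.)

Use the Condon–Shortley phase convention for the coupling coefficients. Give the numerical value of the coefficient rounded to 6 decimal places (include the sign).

√[8·0!6!1!/8! · 2!4!1!0!3!4!] = √(6912/7)
  +(−1)^0/∏(0,0,4,1,2,0)! = 1/48  (running 1/48)
⟨..|..⟩ = √(6912/7)·(1/48) = +0.654654

+√(3/7) = +0.654654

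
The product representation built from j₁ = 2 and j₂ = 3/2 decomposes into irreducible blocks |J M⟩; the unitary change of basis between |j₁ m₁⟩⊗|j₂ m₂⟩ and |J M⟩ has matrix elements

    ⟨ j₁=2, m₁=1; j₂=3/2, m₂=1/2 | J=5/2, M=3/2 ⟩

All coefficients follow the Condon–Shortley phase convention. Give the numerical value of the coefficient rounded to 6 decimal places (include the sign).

+√(1/35) ≈ +0.169031

j₁+j₂−J=1  J+j₁−j₂=3  J−j₁+j₂=2  j₁+j₂+J+1=7
(j₁±m₁, j₂±m₂, J±M) = (3,1,2,1,4,1)
P² = 144/35
sum k=0..1:
  [0] +1/4 = 1/4
  [1] −1/6 = -1/6
S = 1/12
C² = P²·S² = 1/35 ; C = +0.169031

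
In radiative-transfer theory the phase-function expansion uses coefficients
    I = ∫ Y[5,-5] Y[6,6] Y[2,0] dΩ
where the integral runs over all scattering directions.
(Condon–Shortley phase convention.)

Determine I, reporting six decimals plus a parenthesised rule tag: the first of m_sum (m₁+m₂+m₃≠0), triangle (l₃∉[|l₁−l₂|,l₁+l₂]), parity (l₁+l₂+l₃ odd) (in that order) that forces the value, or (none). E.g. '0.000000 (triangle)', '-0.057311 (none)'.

m-sum = -5 + 6 + 0 = 1 ≠ 0 ⇒ I = 0

0.000000 (m_sum)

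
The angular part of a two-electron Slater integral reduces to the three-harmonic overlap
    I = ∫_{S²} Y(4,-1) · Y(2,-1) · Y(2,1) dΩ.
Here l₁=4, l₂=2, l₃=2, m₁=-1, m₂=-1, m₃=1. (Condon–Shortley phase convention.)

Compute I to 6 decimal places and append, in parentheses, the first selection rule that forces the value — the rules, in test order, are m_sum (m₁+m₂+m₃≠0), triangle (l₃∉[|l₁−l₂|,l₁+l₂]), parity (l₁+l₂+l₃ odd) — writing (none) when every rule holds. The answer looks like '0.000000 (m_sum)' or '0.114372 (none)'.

m-sum = -1 − 1 + 1 = -1 ≠ 0 ⇒ I = 0

0.000000 (m_sum)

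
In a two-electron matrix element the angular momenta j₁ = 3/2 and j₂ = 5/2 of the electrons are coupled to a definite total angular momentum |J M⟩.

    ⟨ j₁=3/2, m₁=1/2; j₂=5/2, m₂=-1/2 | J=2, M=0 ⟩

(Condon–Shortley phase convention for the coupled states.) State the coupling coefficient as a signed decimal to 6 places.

j₁+j₂−J=2  J+j₁−j₂=1  J−j₁+j₂=3  j₁+j₂+J+1=7
(j₁±m₁, j₂±m₂, J±M) = (2,1,2,3,2,2)
P² = 8/7
sum k=0..1:
  [0] +1/4 = 1/4
  [1] −1/2 = -1/2
S = -1/4
C² = P²·S² = 1/14 ; C = -0.267261

-0.267261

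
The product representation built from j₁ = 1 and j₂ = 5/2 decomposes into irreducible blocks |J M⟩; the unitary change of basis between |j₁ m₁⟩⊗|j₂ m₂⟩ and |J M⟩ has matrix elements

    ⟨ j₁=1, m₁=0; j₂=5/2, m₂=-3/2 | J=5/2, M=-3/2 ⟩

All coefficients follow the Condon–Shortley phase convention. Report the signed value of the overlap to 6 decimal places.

triangle: 1!*1!*4!/7! = 24/5040
(j±m)!: 1!*1!*1!*4!*1!*4! = 576
prefactor² = (2J+1)*Δ*N² = 576/35
  k=0: +1/(0!*1!*1!*1!*0!*3!) = 1/6
  k=1: −1/(1!*0!*0!*0!*1!*4!) = -1/24
Σ = 1/8  ⇒  CG² = 576/35*(1/8)² = 9/35
CG = +√(9/35) = +0.507093

+0.507093  (= +√(9/35))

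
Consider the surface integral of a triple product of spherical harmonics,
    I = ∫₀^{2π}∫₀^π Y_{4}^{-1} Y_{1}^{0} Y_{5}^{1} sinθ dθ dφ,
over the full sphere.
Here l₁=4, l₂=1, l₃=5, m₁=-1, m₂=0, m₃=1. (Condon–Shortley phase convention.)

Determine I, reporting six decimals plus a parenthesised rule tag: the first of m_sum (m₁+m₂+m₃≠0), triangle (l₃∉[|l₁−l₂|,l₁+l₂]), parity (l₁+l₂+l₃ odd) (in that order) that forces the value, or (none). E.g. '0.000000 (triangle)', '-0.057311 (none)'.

-0.240571 (none)

Checks pass: Σm=0; 10 even; l₃=5∈[3,5].
(2·4+1)(2·1+1)(2·5+1) = 297
Δ: 0! 8! 2! / 11! → 1/495
sum: t=0:+1/576 = 1/576
3j²(4 1 5; 0 0 0) = Δ·Π!·Σ² = 5/99  (sign -1)
sum: t=0:+1/720 = 1/720
3j²(4 1 5; -1 0 1) = Δ·Π!·Σ² = 8/165  (sign +1)
combine: 4πI² = 297·5/99·8/165 = 8/11
take √, sign -1: I = -0.24057125
No selection rule forces the value: the integral is nonzero (none).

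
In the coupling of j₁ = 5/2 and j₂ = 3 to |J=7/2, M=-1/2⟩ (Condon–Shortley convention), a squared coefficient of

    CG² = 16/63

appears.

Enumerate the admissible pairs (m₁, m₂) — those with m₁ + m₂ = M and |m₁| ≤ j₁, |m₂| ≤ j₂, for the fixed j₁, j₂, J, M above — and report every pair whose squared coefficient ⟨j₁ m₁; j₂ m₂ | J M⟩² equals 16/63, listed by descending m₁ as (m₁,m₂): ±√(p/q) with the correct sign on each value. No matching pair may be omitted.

(-5/2,2): +√(16/63)

Admissible pairs with m₁+m₂ = M = -1/2: (-5/2,2), (-3/2,1), (-1/2,0), (1/2,-1), (3/2,-2), (5/2,-3)
  (m₁,m₂)=(5/2,-3): CG² = 2/21, CG = +√(2/21)
  (m₁,m₂)=(3/2,-2): CG² = 20/63, CG = +√(20/63)
  (m₁,m₂)=(1/2,-1): CG² = 1/63, CG = −√(1/63)
  (m₁,m₂)=(-1/2,0): CG² = 4/21, CG = −√(4/21)
  (m₁,m₂)=(-3/2,1): CG² = 8/63, CG = +√(8/63)
  (m₁,m₂)=(-5/2,2): CG² = 16/63, CG = +√(16/63)   ← matches the target
Pairs with CG² = 16/63: (-5/2,2): +√(16/63)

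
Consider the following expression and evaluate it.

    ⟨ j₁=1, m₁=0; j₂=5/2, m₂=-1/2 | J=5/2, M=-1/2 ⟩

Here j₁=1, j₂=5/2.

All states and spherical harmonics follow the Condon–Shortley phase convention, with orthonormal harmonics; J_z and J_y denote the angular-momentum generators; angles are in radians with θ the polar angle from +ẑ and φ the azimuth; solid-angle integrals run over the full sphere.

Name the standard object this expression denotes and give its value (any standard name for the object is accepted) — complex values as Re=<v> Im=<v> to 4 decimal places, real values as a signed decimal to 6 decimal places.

Clebsch–Gordan coefficient, +√(1/35) ≈ +0.169031

This is a Clebsch–Gordan (vector-coupling) coefficient.
√[6·1!1!4!/7! · 1!1!2!3!2!3!] = √(144/35)
  +(−1)^0/∏(0,1,1,2,0,2)! = 1/4  (running 1/4)
  +(−1)^1/∏(1,0,0,1,1,3)! = -1/6  (running 1/12)
⟨..|..⟩ = √(144/35)·(1/12) = +0.169031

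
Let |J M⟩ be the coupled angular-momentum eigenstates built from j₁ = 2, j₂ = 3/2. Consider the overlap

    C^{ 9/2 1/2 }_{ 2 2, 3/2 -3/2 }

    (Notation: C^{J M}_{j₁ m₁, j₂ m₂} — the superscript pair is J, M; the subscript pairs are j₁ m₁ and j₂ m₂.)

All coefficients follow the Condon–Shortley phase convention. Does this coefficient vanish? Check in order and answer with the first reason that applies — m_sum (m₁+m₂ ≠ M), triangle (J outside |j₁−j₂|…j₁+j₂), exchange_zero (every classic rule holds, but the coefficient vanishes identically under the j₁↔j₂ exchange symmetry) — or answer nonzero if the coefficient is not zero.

m-sum: m₁+m₂ = 2+(-3/2) = 1/2, M = 1/2  ✓
triangle: need |j₁−j₂| ≤ J ≤ j₁+j₂, i.e. J ∈ [1/2, 7/2]; J = 9/2 is outside ✗ ⇒ coefficient is 0

triangle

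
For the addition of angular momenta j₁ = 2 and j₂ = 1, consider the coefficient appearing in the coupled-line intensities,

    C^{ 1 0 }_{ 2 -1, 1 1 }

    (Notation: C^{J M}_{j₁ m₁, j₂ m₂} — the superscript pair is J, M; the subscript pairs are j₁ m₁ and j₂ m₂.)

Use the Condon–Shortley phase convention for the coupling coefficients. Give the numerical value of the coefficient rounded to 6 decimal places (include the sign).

+√(3/10) ≈ +0.547723

j₁+j₂−J=2  J+j₁−j₂=2  J−j₁+j₂=0  j₁+j₂+J+1=5
(j₁±m₁, j₂±m₂, J±M) = (1,3,2,0,1,1)
P² = 6/5
sum k=2..2:
  [2] +1/2 = 1/2
S = 1/2
C² = P²·S² = 3/10 ; C = +0.547723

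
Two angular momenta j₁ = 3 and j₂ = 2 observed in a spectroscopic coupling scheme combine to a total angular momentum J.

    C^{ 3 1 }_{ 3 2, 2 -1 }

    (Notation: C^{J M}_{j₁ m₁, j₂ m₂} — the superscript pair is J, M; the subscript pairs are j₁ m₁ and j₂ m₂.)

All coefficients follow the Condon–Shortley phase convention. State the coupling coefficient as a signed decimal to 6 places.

+√(1/4) ≈ +0.500000

√[7·2!4!2!/9! · 5!1!1!3!4!2!] = √(64)
  +(−1)^0/∏(0,2,1,1,3,1)! = 1/12  (running 1/12)
  +(−1)^1/∏(1,1,0,0,4,2)! = -1/48  (running 1/16)
⟨..|..⟩ = √(64)·(1/16) = +0.500000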